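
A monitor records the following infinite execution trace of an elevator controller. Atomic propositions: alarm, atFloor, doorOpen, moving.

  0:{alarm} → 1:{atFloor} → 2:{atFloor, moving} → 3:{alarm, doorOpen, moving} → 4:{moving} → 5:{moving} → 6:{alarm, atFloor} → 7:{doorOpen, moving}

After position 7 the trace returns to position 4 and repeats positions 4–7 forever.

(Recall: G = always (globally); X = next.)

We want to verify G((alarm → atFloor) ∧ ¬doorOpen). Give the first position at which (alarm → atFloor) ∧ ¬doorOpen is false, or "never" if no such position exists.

0

At position 0 the labels are {alarm}, so (alarm → atFloor) ∧ ¬doorOpen is false there. This is the first violation.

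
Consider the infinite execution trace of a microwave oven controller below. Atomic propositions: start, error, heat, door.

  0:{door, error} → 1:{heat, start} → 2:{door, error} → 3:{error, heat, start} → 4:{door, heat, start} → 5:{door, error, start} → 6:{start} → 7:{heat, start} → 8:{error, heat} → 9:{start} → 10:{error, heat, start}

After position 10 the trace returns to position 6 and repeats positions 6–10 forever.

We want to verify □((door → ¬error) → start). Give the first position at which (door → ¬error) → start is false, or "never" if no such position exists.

8

Check (door → ¬error) → start at each position in order: 0 ✓, 1 ✓, 2 ✓, 3 ✓, 4 ✓, 5 ✓, 6 ✓, 7 ✓.
At position 8 the labels are {error, heat}, so (door → ¬error) → start is false there. This is the first violation.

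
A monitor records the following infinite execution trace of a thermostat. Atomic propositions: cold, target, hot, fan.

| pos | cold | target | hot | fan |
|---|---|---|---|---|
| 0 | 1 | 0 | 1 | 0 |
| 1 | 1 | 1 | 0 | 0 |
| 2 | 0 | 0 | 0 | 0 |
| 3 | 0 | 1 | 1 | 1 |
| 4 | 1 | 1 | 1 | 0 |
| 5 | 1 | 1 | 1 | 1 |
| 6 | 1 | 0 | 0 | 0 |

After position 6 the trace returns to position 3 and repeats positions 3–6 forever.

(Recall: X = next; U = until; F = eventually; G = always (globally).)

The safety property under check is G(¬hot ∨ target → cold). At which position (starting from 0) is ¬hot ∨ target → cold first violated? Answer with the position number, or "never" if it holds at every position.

2

Check ¬hot ∨ target → cold at each position in order: 0 ✓, 1 ✓.
At position 2 the labels are {}, so ¬hot ∨ target → cold is false there. This is the first violation.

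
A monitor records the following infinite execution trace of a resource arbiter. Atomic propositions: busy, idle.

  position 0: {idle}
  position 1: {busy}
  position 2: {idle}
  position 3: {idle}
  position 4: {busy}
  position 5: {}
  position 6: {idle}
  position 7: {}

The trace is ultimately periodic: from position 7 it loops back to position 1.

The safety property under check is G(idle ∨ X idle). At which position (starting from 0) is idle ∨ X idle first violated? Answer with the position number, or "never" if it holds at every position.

4

Check idle ∨ X idle at each position in order: 0 ✓, 1 ✓, 2 ✓, 3 ✓.
At position 4 the labels are {busy} and the next position 5 has {}, so idle ∨ X idle is false there. This is the first violation.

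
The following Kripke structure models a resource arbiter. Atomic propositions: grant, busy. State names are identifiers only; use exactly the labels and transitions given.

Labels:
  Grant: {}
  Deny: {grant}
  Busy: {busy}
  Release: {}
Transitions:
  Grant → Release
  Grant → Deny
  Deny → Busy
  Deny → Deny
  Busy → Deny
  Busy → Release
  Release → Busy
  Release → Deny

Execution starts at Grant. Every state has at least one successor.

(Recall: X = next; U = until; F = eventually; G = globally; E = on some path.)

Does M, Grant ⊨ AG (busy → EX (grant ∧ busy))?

States satisfying busy → EX (grant ∧ busy): {Grant, Deny, Release}.
States satisfying AG (busy → EX (grant ∧ busy)): ∅.
Busy is reachable from Grant and violates busy → EX (grant ∧ busy), so AG fails at Grant.
Grant ∉ Sat(AG (busy → EX (grant ∧ busy))).

No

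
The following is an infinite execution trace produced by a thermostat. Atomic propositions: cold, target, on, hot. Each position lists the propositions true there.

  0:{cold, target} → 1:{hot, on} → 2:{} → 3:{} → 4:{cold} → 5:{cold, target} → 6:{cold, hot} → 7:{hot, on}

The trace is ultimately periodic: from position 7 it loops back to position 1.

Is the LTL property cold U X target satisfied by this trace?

Walking from position 0: at position 1, X target has not yet held and cold fails, so cold U X target is false.

Does not hold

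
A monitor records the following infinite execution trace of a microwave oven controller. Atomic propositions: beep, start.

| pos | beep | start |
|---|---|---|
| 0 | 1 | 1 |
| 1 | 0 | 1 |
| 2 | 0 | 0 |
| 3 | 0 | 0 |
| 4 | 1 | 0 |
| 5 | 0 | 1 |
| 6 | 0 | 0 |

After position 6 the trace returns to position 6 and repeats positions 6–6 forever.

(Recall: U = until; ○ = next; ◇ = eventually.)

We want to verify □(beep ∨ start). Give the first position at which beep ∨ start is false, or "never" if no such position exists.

Check beep ∨ start at each position in order: 0 ✓, 1 ✓.
At position 2 the labels are {}, so beep ∨ start is false there. This is the first violation.

2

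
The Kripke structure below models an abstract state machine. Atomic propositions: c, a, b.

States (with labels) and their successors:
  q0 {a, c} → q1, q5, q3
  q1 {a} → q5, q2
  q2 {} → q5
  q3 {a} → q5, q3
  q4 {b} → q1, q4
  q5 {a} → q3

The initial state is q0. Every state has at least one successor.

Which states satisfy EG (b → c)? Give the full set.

States satisfying b → c: {q0, q1, q2, q3, q5}.
States satisfying EG (b → c): {q0, q1, q2, q3, q5}.

{q0, q1, q2, q3, q5}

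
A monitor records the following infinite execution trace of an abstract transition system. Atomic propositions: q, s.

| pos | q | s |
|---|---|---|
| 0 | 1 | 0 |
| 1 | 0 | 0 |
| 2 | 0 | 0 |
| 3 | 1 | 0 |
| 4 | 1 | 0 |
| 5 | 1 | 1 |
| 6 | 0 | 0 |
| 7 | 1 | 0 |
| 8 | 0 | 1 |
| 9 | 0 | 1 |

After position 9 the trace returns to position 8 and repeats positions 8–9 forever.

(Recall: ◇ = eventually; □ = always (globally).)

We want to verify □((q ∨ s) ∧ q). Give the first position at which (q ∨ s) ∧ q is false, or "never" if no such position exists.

1

Check (q ∨ s) ∧ q at each position in order: 0 ✓.
At position 1 the labels are {}, so (q ∨ s) ∧ q is false there. This is the first violation.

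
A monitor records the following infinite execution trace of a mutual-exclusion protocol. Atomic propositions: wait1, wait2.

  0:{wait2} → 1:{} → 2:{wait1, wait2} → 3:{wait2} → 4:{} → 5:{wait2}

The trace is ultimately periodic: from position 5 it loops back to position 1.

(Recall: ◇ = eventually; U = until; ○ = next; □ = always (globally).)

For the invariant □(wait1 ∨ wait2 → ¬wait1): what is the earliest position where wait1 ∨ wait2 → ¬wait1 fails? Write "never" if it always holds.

2

Check wait1 ∨ wait2 → ¬wait1 at each position in order: 0 ✓, 1 ✓.
At position 2 the labels are {wait1, wait2}, so wait1 ∨ wait2 → ¬wait1 is false there. This is the first violation.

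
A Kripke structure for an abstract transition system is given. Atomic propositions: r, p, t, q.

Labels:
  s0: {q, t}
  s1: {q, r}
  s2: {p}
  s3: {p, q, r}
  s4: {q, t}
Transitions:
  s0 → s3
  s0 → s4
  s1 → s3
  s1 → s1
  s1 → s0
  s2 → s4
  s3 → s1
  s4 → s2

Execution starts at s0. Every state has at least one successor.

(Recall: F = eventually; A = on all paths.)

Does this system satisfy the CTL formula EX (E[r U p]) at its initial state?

States satisfying E[r U p]: {s1, s2, s3}.
States satisfying EX (E[r U p]): {s0, s1, s3, s4}.
s0 ∈ Sat(EX (E[r U p])).

Satisfied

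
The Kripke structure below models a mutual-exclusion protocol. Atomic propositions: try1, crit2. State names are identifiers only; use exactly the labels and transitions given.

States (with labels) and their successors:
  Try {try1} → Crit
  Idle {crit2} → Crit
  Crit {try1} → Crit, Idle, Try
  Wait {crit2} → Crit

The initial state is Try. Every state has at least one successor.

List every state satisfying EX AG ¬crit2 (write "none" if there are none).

States satisfying AG ¬crit2: ∅.
States satisfying EX AG ¬crit2: ∅.

none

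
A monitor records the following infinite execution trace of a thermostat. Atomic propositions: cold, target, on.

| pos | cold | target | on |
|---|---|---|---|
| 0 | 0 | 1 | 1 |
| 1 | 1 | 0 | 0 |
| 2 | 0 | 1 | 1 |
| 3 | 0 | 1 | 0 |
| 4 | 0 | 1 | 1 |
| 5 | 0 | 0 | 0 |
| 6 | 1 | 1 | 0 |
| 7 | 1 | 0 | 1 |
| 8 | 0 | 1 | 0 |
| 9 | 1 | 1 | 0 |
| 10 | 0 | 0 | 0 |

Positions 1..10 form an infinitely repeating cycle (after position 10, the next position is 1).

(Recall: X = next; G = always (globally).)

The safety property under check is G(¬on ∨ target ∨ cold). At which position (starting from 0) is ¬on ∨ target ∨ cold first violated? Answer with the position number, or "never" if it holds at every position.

never

¬on ∨ target ∨ cold holds at every position 0..10, and those are all the positions the trace ever visits, so the invariant G(¬on ∨ target ∨ cold) is never violated.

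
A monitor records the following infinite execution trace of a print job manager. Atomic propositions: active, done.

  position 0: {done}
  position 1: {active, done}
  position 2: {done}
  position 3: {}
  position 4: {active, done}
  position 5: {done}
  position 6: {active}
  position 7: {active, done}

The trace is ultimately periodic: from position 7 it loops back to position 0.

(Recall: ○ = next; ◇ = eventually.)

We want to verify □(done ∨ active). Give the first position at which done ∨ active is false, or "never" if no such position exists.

3

Check done ∨ active at each position in order: 0 ✓, 1 ✓, 2 ✓.
At position 3 the labels are {}, so done ∨ active is false there. This is the first violation.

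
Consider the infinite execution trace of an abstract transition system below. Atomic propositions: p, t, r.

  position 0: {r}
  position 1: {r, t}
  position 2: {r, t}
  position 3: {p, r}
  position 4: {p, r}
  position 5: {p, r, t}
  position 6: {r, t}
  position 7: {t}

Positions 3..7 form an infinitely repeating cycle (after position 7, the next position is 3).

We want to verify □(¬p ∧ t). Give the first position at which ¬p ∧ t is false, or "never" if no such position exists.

At position 0 the labels are {r}, so ¬p ∧ t is false there. This is the first violation.

0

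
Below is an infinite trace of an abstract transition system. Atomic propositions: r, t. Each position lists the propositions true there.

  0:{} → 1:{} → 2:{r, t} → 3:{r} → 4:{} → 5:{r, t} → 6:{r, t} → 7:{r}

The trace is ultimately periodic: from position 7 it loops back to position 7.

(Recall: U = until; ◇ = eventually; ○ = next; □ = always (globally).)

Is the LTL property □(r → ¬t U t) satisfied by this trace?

No

r → ¬t U t must hold at every position from 0 onward. It fails at position 7, so □(r → ¬t U t) is false.
Positions where r holds: 2, 3, 5, 6, 7.
Check ¬t U t at each: 2→ok, 3→ok, 5→ok, 6→ok, 7→fails.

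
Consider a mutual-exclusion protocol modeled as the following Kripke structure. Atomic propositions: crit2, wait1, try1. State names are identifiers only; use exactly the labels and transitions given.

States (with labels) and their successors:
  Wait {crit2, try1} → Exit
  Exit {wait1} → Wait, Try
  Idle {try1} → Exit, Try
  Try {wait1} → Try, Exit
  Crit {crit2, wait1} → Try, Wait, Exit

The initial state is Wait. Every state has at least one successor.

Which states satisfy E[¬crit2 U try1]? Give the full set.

States satisfying ¬crit2: {Exit, Idle, Try}.
States satisfying try1: {Wait, Idle}.
States satisfying E[¬crit2 U try1]: {Wait, Exit, Idle, Try}.

{Wait, Exit, Idle, Try}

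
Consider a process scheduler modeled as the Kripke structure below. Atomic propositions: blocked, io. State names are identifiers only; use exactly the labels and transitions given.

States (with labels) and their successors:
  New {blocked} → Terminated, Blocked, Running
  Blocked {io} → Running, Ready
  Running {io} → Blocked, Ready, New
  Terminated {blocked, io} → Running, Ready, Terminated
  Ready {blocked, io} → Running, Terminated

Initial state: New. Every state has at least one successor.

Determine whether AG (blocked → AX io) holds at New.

States satisfying blocked → AX io: {New, Blocked, Running, Terminated, Ready}.
States satisfying AG (blocked → AX io): {New, Blocked, Running, Terminated, Ready}.
Every state reachable from New satisfies blocked → AX io.
New ∈ Sat(AG (blocked → AX io)).

Holds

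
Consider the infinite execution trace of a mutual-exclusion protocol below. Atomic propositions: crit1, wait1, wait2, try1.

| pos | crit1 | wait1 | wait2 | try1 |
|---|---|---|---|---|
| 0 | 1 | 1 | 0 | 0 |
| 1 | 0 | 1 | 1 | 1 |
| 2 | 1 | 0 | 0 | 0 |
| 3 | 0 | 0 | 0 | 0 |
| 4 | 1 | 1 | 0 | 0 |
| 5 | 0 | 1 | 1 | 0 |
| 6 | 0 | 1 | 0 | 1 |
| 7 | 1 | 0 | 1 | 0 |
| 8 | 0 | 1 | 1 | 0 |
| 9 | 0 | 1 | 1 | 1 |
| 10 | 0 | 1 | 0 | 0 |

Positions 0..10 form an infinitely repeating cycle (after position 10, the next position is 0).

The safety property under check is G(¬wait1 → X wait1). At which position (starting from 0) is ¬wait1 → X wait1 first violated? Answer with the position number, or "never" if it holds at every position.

Check ¬wait1 → X wait1 at each position in order: 0 ✓, 1 ✓.
At position 2 the labels are {crit1} and the next position 3 has {}, so ¬wait1 → X wait1 is false there. This is the first violation.

2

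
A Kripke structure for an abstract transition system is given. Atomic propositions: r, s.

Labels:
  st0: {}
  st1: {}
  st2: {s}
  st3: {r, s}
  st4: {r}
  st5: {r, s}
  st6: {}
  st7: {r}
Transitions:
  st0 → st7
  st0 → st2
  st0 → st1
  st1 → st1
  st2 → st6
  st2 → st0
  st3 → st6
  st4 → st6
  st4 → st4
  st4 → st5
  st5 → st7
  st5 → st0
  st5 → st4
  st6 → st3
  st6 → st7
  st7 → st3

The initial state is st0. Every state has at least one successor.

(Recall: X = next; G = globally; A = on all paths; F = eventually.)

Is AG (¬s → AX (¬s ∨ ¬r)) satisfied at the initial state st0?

States satisfying ¬s → AX (¬s ∨ ¬r): {st0, st1, st2, st3, st5}.
States satisfying AG (¬s → AX (¬s ∨ ¬r)): {st1}.
st6 is reachable from st0 and violates ¬s → AX (¬s ∨ ¬r), so AG fails at st0.
st0 ∉ Sat(AG (¬s → AX (¬s ∨ ¬r))).

No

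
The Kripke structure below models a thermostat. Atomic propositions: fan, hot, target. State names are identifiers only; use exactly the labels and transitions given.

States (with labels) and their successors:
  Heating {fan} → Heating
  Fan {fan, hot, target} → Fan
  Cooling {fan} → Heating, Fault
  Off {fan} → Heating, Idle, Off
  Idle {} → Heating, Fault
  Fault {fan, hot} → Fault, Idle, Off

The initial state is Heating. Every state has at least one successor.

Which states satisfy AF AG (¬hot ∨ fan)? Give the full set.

{Heating, Fan, Cooling, Off, Idle, Fault}

States satisfying AG (¬hot ∨ fan): {Heating, Fan, Cooling, Off, Idle, Fault}.
States satisfying AF AG (¬hot ∨ fan): {Heating, Fan, Cooling, Off, Idle, Fault}.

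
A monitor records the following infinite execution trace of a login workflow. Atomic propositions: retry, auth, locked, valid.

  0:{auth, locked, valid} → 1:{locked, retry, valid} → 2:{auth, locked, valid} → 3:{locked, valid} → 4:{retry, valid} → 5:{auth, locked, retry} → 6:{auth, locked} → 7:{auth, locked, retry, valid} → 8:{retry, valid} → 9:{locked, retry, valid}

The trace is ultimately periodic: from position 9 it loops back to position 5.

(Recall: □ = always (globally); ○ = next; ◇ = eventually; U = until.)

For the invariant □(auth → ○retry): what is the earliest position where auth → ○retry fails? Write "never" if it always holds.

2

Check auth → ○retry at each position in order: 0 ✓, 1 ✓.
At position 2 the labels are {auth, locked, valid} and the next position 3 has {locked, valid}, so auth → ○retry is false there. This is the first violation.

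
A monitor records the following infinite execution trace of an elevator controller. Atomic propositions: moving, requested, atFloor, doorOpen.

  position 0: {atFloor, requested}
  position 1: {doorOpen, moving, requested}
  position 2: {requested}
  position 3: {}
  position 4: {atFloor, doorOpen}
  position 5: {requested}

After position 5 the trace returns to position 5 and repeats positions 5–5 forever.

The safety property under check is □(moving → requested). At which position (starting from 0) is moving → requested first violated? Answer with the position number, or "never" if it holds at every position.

never

moving → requested holds at every position 0..5, and those are all the positions the trace ever visits, so the invariant □(moving → requested) is never violated.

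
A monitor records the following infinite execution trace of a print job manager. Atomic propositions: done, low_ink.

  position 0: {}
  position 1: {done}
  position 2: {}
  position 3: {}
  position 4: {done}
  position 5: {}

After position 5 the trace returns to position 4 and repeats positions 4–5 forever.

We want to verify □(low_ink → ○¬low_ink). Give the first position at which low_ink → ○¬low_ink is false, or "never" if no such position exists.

never

low_ink → ○¬low_ink holds at every position 0..5, and those are all the positions the trace ever visits, so the invariant □(low_ink → ○¬low_ink) is never violated.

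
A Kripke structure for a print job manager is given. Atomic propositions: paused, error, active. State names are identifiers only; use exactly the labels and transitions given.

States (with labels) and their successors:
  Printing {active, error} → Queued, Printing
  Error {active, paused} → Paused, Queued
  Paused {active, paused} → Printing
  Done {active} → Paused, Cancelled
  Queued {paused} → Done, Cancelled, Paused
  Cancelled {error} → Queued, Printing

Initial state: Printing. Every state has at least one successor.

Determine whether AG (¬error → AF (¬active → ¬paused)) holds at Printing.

Holds

States satisfying ¬error → AF (¬active → ¬paused): {Printing, Error, Paused, Done, Queued, Cancelled}.
States satisfying AG (¬error → AF (¬active → ¬paused)): {Printing, Error, Paused, Done, Queued, Cancelled}.
Every state reachable from Printing satisfies ¬error → AF (¬active → ¬paused).
Printing ∈ Sat(AG (¬error → AF (¬active → ¬paused))).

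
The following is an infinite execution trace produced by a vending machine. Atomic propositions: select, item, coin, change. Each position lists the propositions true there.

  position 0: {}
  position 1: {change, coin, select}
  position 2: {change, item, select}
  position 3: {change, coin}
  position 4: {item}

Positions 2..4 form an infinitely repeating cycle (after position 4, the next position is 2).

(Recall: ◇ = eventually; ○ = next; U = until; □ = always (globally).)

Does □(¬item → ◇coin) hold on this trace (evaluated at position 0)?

Satisfied

¬item → ◇coin holds at every position 0..4, and those are all positions ever visited, so □(¬item → ◇coin) holds.
Positions where ¬item holds: 0, 1, 3.
Check ◇coin at each: 0→ok, 1→ok, 3→ok.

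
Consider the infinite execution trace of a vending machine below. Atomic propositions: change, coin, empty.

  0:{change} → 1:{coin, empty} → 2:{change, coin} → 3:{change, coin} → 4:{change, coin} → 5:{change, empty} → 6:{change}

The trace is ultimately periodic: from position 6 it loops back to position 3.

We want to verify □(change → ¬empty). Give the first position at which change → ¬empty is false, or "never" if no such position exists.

5

Check change → ¬empty at each position in order: 0 ✓, 1 ✓, 2 ✓, 3 ✓, 4 ✓.
At position 5 the labels are {change, empty}, so change → ¬empty is false there. This is the first violation.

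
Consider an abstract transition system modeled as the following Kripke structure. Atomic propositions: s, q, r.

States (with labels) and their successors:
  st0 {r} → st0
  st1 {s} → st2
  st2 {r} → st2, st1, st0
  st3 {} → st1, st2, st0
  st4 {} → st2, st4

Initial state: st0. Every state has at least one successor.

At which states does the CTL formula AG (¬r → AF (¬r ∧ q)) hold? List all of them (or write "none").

States satisfying ¬r → AF (¬r ∧ q): {st0, st2}.
States satisfying AG (¬r → AF (¬r ∧ q)): {st0}.

{st0}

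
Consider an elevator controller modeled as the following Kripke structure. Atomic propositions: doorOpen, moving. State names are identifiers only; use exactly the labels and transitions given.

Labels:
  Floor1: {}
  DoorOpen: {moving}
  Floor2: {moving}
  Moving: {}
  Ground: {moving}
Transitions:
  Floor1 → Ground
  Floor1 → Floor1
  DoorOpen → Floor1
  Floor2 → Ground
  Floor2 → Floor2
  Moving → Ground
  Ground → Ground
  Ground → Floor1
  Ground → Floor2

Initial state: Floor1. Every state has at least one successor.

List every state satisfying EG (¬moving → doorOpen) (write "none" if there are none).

{Floor2, Ground}

States satisfying ¬moving → doorOpen: {DoorOpen, Floor2, Ground}.
States satisfying EG (¬moving → doorOpen): {Floor2, Ground}.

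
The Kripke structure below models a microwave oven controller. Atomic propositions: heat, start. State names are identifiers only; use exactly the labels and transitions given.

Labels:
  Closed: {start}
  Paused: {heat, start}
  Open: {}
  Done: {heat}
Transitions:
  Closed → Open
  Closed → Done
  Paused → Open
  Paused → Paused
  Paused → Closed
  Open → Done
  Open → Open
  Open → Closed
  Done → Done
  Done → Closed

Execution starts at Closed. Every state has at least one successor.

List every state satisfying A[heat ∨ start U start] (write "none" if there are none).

{Closed, Paused}

States satisfying heat ∨ start: {Closed, Paused, Done}.
States satisfying start: {Closed, Paused}.
States satisfying A[heat ∨ start U start]: {Closed, Paused}.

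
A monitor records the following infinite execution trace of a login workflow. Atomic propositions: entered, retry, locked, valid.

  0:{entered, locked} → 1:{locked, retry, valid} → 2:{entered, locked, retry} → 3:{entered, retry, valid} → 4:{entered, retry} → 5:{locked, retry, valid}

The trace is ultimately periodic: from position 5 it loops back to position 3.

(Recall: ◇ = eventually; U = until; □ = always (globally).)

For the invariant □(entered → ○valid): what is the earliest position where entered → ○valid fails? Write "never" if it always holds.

3

Check entered → ○valid at each position in order: 0 ✓, 1 ✓, 2 ✓.
At position 3 the labels are {entered, retry, valid} and the next position 4 has {entered, retry}, so entered → ○valid is false there. This is the first violation.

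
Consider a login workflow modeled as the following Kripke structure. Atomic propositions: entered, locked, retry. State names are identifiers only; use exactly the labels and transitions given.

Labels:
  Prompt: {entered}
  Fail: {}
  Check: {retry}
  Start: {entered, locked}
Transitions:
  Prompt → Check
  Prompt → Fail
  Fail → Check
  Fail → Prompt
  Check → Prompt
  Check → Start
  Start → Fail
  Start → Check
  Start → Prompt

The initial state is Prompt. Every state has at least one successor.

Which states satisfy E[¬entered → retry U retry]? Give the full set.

States satisfying ¬entered → retry: {Prompt, Check, Start}.
States satisfying retry: {Check}.
States satisfying E[¬entered → retry U retry]: {Prompt, Check, Start}.

{Prompt, Check, Start}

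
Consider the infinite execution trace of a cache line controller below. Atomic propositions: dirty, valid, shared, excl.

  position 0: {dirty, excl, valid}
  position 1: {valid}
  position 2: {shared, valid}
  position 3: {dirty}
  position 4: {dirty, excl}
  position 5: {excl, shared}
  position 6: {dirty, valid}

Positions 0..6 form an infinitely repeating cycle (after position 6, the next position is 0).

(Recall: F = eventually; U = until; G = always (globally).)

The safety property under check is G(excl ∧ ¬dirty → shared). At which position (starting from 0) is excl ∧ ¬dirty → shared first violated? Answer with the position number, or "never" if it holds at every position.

excl ∧ ¬dirty → shared holds at every position 0..6, and those are all the positions the trace ever visits, so the invariant G(excl ∧ ¬dirty → shared) is never violated.

never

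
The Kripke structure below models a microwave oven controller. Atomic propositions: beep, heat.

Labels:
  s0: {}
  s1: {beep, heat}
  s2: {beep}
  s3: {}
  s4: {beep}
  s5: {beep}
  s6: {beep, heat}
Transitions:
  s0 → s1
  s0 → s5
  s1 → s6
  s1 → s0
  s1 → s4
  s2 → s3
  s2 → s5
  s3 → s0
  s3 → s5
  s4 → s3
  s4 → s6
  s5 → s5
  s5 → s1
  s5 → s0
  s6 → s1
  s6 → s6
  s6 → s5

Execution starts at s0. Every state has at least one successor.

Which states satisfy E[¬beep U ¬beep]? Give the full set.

States satisfying ¬beep: {s0, s3}.
States satisfying E[¬beep U ¬beep]: {s0, s3}.

{s0, s3}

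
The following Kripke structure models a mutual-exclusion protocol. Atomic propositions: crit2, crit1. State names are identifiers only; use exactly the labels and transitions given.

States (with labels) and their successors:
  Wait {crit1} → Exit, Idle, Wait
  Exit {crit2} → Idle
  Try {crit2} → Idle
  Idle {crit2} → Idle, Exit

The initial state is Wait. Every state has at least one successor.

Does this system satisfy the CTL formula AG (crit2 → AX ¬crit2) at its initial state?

States satisfying crit2 → AX ¬crit2: {Wait}.
States satisfying AG (crit2 → AX ¬crit2): ∅.
Exit is reachable from Wait and violates crit2 → AX ¬crit2, so AG fails at Wait.
Wait ∉ Sat(AG (crit2 → AX ¬crit2)).

No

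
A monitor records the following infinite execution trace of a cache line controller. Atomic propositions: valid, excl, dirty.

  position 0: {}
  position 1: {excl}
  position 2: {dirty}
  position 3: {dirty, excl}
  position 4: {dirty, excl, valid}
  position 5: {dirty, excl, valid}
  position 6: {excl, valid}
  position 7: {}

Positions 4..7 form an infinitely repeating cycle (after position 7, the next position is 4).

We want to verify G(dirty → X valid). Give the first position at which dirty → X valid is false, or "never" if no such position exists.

2

Check dirty → X valid at each position in order: 0 ✓, 1 ✓.
At position 2 the labels are {dirty} and the next position 3 has {dirty, excl}, so dirty → X valid is false there. This is the first violation.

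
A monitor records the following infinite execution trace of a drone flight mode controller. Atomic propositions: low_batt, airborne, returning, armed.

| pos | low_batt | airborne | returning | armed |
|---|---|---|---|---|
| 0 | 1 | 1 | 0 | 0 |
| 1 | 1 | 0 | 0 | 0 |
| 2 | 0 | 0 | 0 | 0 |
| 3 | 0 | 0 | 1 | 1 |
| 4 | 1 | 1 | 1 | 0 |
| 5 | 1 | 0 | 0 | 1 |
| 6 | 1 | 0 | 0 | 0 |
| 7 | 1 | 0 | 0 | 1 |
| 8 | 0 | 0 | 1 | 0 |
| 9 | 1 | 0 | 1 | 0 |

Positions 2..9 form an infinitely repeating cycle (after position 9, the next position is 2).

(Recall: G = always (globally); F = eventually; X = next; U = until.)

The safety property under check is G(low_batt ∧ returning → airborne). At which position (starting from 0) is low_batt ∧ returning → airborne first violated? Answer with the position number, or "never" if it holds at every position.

Check low_batt ∧ returning → airborne at each position in order: 0 ✓, 1 ✓, 2 ✓, 3 ✓, 4 ✓, 5 ✓, 6 ✓, 7 ✓, 8 ✓.
At position 9 the labels are {low_batt, returning}, so low_batt ∧ returning → airborne is false there. This is the first violation.

9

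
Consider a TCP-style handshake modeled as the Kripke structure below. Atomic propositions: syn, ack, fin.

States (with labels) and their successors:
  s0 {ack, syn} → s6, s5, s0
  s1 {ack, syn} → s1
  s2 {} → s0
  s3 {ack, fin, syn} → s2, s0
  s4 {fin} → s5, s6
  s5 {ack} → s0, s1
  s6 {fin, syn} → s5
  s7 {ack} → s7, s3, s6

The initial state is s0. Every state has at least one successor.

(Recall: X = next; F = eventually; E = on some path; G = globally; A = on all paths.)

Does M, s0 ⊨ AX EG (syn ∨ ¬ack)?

No

States satisfying EG (syn ∨ ¬ack): {s0, s1, s2, s3}.
States satisfying AX EG (syn ∨ ¬ack): {s1, s2, s3, s5}.
s0 ∉ Sat(AX EG (syn ∨ ¬ack)).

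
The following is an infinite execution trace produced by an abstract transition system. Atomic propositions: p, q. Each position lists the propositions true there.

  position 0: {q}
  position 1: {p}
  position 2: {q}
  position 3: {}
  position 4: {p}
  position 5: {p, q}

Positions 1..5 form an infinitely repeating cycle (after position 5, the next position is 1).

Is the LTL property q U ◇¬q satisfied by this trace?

Walking from position 0: ◇¬q first holds at position 0, and q holds at every earlier position along the way, so q U ◇¬q holds.

Holds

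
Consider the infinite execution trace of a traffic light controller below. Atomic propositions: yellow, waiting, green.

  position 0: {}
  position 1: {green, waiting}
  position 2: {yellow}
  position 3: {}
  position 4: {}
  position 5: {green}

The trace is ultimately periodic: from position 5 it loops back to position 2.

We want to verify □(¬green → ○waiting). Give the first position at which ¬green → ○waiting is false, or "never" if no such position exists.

2

Check ¬green → ○waiting at each position in order: 0 ✓, 1 ✓.
At position 2 the labels are {yellow} and the next position 3 has {}, so ¬green → ○waiting is false there. This is the first violation.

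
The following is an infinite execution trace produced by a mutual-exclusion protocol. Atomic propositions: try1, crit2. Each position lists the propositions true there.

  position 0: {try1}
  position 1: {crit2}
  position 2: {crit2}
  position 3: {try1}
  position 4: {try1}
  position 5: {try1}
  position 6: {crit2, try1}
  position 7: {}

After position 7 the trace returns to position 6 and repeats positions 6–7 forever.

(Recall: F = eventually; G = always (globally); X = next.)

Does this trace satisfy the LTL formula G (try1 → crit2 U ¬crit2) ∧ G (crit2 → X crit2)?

try1 → crit2 U ¬crit2 holds at every position 0..7, and those are all positions ever visited, so G (try1 → crit2 U ¬crit2) holds.
Positions where try1 holds: 0, 3, 4, 5, 6.
Check crit2 U ¬crit2 at each: 0→ok, 3→ok, 4→ok, 5→ok, 6→ok.
crit2 → X crit2 must hold at every position from 0 onward. It fails at position 2, so G (crit2 → X crit2) is false.
Positions where crit2 holds: 1, 2, 6.
Check X crit2 at each: 1→ok, 2→fails, 6→fails.
At position 0: G (try1 → crit2 U ¬crit2) is true; G (crit2 → X crit2) is false; so G (try1 → crit2 U ¬crit2) ∧ G (crit2 → X crit2) is false.

No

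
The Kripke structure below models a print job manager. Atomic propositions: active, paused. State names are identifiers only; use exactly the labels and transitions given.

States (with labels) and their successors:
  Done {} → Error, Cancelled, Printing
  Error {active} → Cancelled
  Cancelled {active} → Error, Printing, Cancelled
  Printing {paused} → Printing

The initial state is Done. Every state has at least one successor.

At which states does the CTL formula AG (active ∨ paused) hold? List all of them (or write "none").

{Error, Cancelled, Printing}

States satisfying active ∨ paused: {Error, Cancelled, Printing}.
States satisfying AG (active ∨ paused): {Error, Cancelled, Printing}.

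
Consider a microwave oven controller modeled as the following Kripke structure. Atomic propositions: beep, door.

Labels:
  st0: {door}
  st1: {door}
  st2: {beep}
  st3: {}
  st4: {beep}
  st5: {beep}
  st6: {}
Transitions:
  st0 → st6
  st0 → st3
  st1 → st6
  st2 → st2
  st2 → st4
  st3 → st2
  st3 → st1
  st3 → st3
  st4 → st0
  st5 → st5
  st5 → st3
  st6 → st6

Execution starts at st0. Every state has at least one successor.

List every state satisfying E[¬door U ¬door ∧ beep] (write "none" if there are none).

States satisfying ¬door: {st2, st3, st4, st5, st6}.
States satisfying ¬door ∧ beep: {st2, st4, st5}.
States satisfying E[¬door U ¬door ∧ beep]: {st2, st3, st4, st5}.

{st2, st3, st4, st5}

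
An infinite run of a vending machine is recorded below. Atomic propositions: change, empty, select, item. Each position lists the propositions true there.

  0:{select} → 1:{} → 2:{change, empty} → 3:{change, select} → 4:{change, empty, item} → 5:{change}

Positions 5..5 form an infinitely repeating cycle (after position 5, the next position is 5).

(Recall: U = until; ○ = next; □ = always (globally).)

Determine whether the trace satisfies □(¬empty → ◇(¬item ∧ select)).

¬empty → ◇(¬item ∧ select) must hold at every position from 0 onward. It fails at position 5, so □(¬empty → ◇(¬item ∧ select)) is false.
Positions where ¬empty holds: 0, 1, 3, 5.
Check ◇(¬item ∧ select) at each: 0→ok, 1→ok, 3→ok, 5→fails.

Does not hold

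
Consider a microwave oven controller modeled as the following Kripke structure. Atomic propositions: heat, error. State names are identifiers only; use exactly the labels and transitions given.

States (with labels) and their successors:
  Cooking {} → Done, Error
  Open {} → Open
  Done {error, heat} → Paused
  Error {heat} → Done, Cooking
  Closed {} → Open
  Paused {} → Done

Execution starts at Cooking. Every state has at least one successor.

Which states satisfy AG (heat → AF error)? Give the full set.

States satisfying heat → AF error: {Cooking, Open, Done, Closed, Paused}.
States satisfying AG (heat → AF error): {Open, Done, Closed, Paused}.

{Open, Done, Closed, Paused}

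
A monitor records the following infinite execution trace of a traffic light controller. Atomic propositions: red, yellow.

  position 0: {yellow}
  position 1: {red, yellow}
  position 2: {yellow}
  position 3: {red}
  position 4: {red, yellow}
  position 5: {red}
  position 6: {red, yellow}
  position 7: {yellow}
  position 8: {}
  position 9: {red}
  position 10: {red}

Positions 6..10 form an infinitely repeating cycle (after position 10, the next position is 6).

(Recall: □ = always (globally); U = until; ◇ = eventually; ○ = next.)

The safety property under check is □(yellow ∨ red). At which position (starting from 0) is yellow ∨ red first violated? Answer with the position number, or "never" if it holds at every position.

8

Check yellow ∨ red at each position in order: 0 ✓, 1 ✓, 2 ✓, 3 ✓, 4 ✓, 5 ✓, 6 ✓, 7 ✓.
At position 8 the labels are {}, so yellow ∨ red is false there. This is the first violation.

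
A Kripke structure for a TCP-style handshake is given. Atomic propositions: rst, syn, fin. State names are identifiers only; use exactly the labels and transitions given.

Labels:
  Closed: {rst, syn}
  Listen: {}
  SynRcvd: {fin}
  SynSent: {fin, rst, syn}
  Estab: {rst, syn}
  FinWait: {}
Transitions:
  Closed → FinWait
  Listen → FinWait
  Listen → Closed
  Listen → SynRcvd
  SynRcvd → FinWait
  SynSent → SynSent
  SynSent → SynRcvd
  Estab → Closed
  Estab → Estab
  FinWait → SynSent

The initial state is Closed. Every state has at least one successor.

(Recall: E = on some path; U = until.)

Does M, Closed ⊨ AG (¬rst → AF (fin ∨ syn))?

Satisfied

States satisfying ¬rst → AF (fin ∨ syn): {Closed, Listen, SynRcvd, SynSent, Estab, FinWait}.
States satisfying AG (¬rst → AF (fin ∨ syn)): {Closed, Listen, SynRcvd, SynSent, Estab, FinWait}.
Every state reachable from Closed satisfies ¬rst → AF (fin ∨ syn).
Closed ∈ Sat(AG (¬rst → AF (fin ∨ syn))).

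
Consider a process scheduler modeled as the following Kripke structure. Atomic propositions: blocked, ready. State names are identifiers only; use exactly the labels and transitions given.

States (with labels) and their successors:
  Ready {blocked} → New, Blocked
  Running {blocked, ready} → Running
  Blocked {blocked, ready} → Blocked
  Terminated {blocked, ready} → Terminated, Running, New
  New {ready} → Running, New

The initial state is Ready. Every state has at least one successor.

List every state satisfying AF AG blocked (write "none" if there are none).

States satisfying AG blocked: {Running, Blocked}.
States satisfying AF AG blocked: {Running, Blocked}.

{Running, Blocked}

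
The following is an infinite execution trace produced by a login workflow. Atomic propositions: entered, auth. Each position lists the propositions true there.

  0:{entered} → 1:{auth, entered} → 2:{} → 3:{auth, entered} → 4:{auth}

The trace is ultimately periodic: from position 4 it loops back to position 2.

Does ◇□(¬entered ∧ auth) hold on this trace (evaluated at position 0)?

□(¬entered ∧ auth) is false at every position 0..4, so it never becomes true and ◇□(¬entered ∧ auth) fails.

No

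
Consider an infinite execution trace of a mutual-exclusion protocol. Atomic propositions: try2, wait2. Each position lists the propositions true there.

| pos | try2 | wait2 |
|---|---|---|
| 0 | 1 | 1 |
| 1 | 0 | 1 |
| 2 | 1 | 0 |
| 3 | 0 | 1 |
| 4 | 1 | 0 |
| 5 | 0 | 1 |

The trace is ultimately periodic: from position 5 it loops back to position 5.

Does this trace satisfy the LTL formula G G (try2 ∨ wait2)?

Holds

G (try2 ∨ wait2) holds at every position 0..5, and those are all positions ever visited, so G G (try2 ∨ wait2) holds.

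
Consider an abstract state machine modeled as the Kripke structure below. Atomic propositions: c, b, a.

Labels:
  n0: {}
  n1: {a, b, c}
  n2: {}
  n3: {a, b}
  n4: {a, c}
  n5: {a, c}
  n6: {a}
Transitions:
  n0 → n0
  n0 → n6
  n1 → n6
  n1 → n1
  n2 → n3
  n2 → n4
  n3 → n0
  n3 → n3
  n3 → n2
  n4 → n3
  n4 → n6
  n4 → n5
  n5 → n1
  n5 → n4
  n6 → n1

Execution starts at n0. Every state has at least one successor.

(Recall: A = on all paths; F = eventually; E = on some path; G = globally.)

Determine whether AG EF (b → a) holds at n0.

States satisfying EF (b → a): {n0, n1, n2, n3, n4, n5, n6}.
States satisfying AG EF (b → a): {n0, n1, n2, n3, n4, n5, n6}.
Every state reachable from n0 satisfies EF (b → a).
n0 ∈ Sat(AG EF (b → a)).

Satisfied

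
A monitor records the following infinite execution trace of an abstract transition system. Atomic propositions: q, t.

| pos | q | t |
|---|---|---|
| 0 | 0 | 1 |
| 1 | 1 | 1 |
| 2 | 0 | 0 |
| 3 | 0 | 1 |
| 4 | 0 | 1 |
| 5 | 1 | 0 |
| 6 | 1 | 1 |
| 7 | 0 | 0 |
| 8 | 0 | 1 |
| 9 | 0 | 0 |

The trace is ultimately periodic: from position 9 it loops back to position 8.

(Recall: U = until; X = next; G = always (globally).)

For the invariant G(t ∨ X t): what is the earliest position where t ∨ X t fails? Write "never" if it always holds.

t ∨ X t holds at every position 0..9, and those are all the positions the trace ever visits, so the invariant G(t ∨ X t) is never violated.

never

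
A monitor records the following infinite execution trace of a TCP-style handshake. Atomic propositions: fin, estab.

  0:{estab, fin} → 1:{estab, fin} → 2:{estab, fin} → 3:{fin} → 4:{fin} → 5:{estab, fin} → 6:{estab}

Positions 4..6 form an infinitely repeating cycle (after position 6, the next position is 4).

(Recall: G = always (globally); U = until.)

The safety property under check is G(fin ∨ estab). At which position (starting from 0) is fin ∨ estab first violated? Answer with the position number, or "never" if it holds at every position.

fin ∨ estab holds at every position 0..6, and those are all the positions the trace ever visits, so the invariant G(fin ∨ estab) is never violated.

never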